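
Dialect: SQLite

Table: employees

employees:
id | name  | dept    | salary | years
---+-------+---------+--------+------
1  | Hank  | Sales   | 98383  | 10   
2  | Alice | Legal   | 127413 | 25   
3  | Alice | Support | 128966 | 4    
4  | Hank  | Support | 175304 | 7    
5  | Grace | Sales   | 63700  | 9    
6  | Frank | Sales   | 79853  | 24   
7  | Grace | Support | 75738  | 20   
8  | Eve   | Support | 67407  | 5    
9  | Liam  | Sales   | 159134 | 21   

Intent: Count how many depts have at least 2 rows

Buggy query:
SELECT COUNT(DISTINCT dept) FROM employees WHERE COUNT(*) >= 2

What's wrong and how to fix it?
Bug: WHERE filters individual rows, not groups, so a group-level COUNT is invalid there

Fix: Use a subquery that GROUPs and filters with HAVING, then count its rows

Corrected query:
SELECT COUNT(*) FROM (SELECT dept FROM employees GROUP BY dept HAVING COUNT(*) >= 2)

Result:
COUNT(*)
--------
2       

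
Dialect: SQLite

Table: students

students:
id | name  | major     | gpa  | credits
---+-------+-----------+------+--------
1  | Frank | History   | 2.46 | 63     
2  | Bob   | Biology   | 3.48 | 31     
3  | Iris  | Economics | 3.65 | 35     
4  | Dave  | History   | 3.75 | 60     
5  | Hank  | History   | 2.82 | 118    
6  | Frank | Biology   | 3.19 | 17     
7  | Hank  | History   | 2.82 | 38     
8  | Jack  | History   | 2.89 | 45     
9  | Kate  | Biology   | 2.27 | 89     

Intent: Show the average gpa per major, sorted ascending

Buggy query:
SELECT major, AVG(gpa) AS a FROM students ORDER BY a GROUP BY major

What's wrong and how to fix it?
Bug: GROUP BY must precede ORDER BY

Fix: Move ORDER BY to the end, after GROUP BY

Corrected query:
SELECT major, AVG(gpa) AS a FROM students GROUP BY major ORDER BY a

Result:
major     | a    
----------+------
History   | 2.948
Biology   | 2.98 
Economics | 3.65 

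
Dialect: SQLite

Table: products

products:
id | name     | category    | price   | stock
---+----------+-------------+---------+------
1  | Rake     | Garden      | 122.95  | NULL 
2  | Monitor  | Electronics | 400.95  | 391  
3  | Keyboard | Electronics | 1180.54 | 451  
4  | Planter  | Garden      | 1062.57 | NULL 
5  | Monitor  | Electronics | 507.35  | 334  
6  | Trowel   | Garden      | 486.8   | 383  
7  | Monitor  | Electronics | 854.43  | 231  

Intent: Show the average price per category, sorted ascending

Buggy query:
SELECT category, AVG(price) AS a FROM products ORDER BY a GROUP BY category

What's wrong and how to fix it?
Bug: ORDER BY appears before GROUP BY; SQL clause order requires GROUP BY first

Fix: Reorder: SELECT … FROM … GROUP BY … ORDER BY …

Corrected query:
SELECT category, AVG(price) AS a FROM products GROUP BY category ORDER BY a

Result:
category    | a       
------------+---------
Garden      | 557.44  
Electronics | 735.8175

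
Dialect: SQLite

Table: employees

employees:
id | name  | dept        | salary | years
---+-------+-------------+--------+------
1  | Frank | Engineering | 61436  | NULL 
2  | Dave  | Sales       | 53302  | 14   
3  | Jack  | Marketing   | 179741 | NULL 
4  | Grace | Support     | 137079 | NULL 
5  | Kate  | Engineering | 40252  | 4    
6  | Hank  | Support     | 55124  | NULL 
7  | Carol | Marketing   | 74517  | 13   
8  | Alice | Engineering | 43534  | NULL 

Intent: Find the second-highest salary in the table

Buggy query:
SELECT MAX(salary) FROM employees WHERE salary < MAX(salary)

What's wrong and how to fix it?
Bug: MAX(salary) on the right of the comparison is an aggregate-in-WHERE error

Fix: Compute the overall MAX in a subquery, then take MAX of rows below it

Corrected query:
SELECT MAX(salary) FROM employees WHERE salary < (SELECT MAX(salary) FROM employees)

Result:
MAX(salary)
-----------
137079     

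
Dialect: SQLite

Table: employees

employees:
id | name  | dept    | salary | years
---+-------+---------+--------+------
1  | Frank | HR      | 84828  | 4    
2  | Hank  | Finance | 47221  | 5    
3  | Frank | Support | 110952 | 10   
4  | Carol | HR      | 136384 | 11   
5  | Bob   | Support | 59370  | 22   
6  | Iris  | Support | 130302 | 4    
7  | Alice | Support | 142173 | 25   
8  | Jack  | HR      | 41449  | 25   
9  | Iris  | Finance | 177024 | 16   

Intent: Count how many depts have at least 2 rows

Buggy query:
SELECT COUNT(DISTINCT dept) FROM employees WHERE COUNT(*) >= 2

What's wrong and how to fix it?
Bug: COUNT(*) cannot appear in WHERE; the per-group count doesn't exist yet

Fix: Group first with HAVING COUNT(*) >= 2, then COUNT the resulting groups

Corrected query:
SELECT COUNT(*) FROM (SELECT dept FROM employees GROUP BY dept HAVING COUNT(*) >= 2)

Result:
COUNT(*)
--------
3       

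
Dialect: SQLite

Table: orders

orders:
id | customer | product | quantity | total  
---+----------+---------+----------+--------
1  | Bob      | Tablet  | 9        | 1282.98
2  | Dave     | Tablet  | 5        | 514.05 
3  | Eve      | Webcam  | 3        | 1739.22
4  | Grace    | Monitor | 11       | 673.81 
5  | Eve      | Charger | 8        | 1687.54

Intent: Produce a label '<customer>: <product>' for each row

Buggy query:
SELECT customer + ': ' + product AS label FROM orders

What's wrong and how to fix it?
Bug: SQLite uses || for string concatenation; + coerces text to numbers (yielding 0)

Fix: Use the || operator for string concatenation

Corrected query:
SELECT customer || ': ' || product AS label FROM orders

Result:
label         
--------------
Bob: Tablet   
Dave: Tablet  
Eve: Webcam   
Grace: Monitor
Eve: Charger  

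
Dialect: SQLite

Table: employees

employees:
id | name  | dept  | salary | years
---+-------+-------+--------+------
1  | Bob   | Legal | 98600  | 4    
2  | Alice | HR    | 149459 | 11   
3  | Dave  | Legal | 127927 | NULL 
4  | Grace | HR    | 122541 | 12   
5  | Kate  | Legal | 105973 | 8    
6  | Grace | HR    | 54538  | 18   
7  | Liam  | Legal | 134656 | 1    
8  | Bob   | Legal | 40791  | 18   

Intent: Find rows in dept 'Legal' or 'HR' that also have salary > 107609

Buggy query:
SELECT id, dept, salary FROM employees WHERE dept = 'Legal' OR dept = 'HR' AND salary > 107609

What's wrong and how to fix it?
Bug: Without parentheses, AND is evaluated before OR, so the salary filter only applies to the 'HR' branch

Fix: Add parentheses around the OR so the AND applies to both alternatives

Corrected query:
SELECT id, dept, salary FROM employees WHERE (dept = 'Legal' OR dept = 'HR') AND salary > 107609

Result:
id | dept  | salary
---+-------+-------
2  | HR    | 149459
3  | Legal | 127927
4  | HR    | 122541
7  | Legal | 134656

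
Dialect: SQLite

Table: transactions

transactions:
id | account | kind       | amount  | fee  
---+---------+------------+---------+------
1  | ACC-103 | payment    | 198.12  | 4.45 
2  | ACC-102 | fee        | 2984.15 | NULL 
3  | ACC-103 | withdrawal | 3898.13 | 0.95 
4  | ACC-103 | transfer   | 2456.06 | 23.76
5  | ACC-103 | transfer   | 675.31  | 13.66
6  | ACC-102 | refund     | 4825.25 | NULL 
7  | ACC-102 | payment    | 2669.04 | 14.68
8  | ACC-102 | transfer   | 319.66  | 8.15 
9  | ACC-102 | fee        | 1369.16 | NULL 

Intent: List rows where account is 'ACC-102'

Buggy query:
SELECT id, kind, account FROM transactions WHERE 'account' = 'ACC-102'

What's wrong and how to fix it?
Bug: 'account' in single quotes is a string literal, not the column; the comparison is literal-vs-literal and never true

Fix: Remove the quotes around the column name (or use double quotes for an identifier)

Corrected query:
SELECT id, kind, account FROM transactions WHERE account = 'ACC-102'

Result:
id | kind     | account
---+----------+--------
2  | fee      | ACC-102
6  | refund   | ACC-102
7  | payment  | ACC-102
8  | transfer | ACC-102
9  | fee      | ACC-102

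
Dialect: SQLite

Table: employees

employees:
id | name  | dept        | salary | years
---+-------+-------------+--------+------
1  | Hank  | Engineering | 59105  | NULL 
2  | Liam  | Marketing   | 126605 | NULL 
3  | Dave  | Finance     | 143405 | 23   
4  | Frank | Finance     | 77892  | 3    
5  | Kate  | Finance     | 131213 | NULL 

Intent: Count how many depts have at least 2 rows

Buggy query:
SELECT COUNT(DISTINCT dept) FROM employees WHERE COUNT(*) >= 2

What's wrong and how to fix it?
Bug: WHERE filters individual rows, not groups, so a group-level COUNT is invalid there

Fix: Use a subquery that GROUPs and filters with HAVING, then count its rows

Corrected query:
SELECT COUNT(*) FROM (SELECT dept FROM employees GROUP BY dept HAVING COUNT(*) >= 2)

Result:
COUNT(*)
--------
1       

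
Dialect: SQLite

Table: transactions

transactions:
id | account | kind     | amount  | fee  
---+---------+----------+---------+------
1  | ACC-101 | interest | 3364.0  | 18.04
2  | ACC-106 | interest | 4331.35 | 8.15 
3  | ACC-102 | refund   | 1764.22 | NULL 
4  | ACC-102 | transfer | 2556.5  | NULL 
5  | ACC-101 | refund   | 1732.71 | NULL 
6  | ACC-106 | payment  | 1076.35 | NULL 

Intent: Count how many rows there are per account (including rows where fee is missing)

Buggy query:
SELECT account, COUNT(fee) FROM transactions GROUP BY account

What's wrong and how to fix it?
Bug: COUNT(fee) skips NULLs, so groups with missing fee are undercounted

Fix: Use COUNT(*) to count all rows regardless of NULL

Corrected query:
SELECT account, COUNT(*) FROM transactions GROUP BY account

Result:
account | COUNT(*)
--------+---------
ACC-101 | 2       
ACC-102 | 2       
ACC-106 | 2       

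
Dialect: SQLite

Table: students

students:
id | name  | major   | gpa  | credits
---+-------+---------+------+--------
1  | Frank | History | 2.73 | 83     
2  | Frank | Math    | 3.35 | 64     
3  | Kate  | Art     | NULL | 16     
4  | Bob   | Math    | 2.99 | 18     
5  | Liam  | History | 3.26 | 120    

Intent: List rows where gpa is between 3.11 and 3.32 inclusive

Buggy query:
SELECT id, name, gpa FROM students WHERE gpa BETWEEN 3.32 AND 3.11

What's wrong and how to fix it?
Bug: BETWEEN expects the lower bound first; with 3.32 AND 3.11 the range is empty

Fix: Write BETWEEN 3.11 AND 3.32

Corrected query:
SELECT id, name, gpa FROM students WHERE gpa BETWEEN 3.11 AND 3.32

Result:
id | name | gpa 
---+------+-----
5  | Liam | 3.26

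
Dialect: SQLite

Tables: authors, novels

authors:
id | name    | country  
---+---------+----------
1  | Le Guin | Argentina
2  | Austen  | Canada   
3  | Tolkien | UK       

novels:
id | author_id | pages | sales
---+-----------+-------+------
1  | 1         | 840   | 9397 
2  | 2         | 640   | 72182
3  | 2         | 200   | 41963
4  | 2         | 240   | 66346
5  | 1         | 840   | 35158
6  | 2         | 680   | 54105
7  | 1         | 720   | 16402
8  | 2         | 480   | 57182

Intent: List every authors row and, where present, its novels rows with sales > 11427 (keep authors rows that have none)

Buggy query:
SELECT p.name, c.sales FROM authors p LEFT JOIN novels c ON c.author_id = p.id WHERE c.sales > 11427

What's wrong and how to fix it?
Bug: A WHERE condition on the right-hand table after LEFT JOIN drops unmatched parents

Fix: Move the right-table condition into the ON clause so unmatched parents are kept

Corrected query:
SELECT p.name, c.sales FROM authors p LEFT JOIN novels c ON c.author_id = p.id AND c.sales > 11427

Result:
name    | sales
--------+------
Le Guin | 16402
Le Guin | 35158
Austen  | 41963
Austen  | 54105
Austen  | 57182
Austen  | 66346
Austen  | 72182
Tolkien | NULL 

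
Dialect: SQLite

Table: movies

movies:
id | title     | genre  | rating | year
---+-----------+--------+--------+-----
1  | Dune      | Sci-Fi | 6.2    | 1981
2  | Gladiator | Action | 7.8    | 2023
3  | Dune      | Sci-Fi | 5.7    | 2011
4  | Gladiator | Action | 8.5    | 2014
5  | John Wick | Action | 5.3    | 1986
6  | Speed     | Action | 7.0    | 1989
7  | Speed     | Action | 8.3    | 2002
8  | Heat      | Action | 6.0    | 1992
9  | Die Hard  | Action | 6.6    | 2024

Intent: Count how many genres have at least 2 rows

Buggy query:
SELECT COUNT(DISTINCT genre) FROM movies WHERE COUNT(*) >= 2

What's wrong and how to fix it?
Bug: WHERE filters individual rows, not groups, so a group-level COUNT is invalid there

Fix: Group first with HAVING COUNT(*) >= 2, then COUNT the resulting groups

Corrected query:
SELECT COUNT(*) FROM (SELECT genre FROM movies GROUP BY genre HAVING COUNT(*) >= 2)

Result:
COUNT(*)
--------
2       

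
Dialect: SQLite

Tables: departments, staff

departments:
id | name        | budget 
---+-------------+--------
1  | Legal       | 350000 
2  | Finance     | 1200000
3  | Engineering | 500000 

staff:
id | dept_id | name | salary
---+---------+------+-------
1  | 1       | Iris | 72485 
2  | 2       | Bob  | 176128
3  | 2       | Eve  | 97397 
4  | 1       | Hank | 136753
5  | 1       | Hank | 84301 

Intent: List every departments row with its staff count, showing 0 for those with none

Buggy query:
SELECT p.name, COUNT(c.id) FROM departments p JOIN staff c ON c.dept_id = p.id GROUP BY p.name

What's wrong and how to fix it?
Bug: An inner join excludes parents with zero children

Fix: Use LEFT JOIN so parents without children still appear (COUNT(c.id) gives 0)

Corrected query:
SELECT p.name, COUNT(c.id) FROM departments p LEFT JOIN staff c ON c.dept_id = p.id GROUP BY p.name

Result:
name        | COUNT(c.id)
------------+------------
Engineering | 0          
Finance     | 2          
Legal       | 3          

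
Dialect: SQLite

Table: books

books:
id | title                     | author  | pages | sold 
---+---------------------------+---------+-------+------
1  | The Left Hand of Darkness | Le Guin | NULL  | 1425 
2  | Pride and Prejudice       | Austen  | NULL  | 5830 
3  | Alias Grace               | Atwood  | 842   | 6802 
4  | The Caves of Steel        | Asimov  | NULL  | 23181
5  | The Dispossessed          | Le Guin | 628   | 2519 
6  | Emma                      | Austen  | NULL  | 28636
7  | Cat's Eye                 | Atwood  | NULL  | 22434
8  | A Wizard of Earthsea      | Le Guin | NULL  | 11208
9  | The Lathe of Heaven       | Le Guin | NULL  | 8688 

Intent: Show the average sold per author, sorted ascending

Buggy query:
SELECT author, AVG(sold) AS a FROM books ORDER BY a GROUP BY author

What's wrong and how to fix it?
Bug: GROUP BY must precede ORDER BY

Fix: Move ORDER BY to the end, after GROUP BY

Corrected query:
SELECT author, AVG(sold) AS a FROM books GROUP BY author ORDER BY a

Result:
author  | a    
--------+------
Le Guin | 5960 
Atwood  | 14618
Austen  | 17233
Asimov  | 23181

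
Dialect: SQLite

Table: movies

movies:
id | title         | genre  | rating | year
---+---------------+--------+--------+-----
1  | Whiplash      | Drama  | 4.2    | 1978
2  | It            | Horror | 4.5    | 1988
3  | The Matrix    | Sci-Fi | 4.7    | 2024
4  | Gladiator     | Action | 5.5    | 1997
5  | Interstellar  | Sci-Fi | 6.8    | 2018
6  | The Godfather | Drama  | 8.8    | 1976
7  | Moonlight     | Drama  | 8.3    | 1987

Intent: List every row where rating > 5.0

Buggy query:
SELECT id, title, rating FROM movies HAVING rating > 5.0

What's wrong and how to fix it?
Bug: This is a non-aggregate query (no GROUP BY, no aggregates), so in SQLite the HAVING clause is invalid here; a row-level condition belongs in WHERE

Fix: Replace HAVING with WHERE since the condition applies to individual rows

Corrected query:
SELECT id, title, rating FROM movies WHERE rating > 5.0

Result:
id | title         | rating
---+---------------+-------
4  | Gladiator     | 5.5   
5  | Interstellar  | 6.8   
6  | The Godfather | 8.8   
7  | Moonlight     | 8.3   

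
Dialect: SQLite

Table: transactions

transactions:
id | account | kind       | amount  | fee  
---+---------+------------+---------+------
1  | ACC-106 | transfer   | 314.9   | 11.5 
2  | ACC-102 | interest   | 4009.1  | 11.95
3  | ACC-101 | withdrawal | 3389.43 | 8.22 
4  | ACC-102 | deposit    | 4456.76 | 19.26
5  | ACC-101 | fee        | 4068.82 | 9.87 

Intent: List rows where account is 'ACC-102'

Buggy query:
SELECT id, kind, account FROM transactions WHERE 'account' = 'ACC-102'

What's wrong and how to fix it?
Bug: Single quotes denote string literals in SQL; the column name is being compared as a constant string

Fix: Reference the column as account without single quotes

Corrected query:
SELECT id, kind, account FROM transactions WHERE account = 'ACC-102'

Result:
id | kind     | account
---+----------+--------
2  | interest | ACC-102
4  | deposit  | ACC-102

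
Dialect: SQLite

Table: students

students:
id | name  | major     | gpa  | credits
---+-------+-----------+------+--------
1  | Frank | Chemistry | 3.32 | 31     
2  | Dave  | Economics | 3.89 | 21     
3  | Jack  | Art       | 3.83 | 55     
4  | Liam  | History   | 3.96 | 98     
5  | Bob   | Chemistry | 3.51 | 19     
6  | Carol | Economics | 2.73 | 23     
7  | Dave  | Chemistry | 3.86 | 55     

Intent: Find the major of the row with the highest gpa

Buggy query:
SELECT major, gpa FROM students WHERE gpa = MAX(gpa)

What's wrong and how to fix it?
Bug: MAX(gpa) is an aggregate and cannot be used directly in WHERE

Fix: Use a subquery: WHERE gpa = (SELECT MAX(gpa) FROM students)

Corrected query:
SELECT major, gpa FROM students WHERE gpa = (SELECT MAX(gpa) FROM students)

Result:
major   | gpa 
--------+-----
History | 3.96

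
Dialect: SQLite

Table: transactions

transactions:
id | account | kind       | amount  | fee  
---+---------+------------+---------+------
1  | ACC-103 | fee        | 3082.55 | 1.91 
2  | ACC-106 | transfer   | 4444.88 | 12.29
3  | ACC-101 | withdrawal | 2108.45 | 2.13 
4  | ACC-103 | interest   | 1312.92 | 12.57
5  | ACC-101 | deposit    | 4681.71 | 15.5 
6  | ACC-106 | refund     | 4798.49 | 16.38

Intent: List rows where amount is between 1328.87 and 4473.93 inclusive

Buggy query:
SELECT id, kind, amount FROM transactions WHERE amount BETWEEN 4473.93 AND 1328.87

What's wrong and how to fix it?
Bug: The bounds are reversed; BETWEEN a AND b requires a <= b to match anything

Fix: Write BETWEEN 1328.87 AND 4473.93

Corrected query:
SELECT id, kind, amount FROM transactions WHERE amount BETWEEN 1328.87 AND 4473.93

Result:
id | kind       | amount 
---+------------+--------
1  | fee        | 3082.55
2  | transfer   | 4444.88
3  | withdrawal | 2108.45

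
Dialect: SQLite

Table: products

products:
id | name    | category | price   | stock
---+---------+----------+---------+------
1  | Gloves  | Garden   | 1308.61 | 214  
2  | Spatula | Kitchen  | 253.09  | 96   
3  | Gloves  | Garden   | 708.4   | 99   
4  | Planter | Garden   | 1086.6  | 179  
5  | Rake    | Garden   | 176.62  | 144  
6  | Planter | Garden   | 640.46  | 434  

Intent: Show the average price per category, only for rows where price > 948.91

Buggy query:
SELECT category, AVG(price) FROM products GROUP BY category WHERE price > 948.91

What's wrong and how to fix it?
Bug: Row-level WHERE must come before GROUP BY in the clause order

Fix: Move the WHERE clause before GROUP BY

Corrected query:
SELECT category, AVG(price) FROM products WHERE price > 948.91 GROUP BY category

Result:
category | AVG(price)
---------+-----------
Garden   | 1197.605  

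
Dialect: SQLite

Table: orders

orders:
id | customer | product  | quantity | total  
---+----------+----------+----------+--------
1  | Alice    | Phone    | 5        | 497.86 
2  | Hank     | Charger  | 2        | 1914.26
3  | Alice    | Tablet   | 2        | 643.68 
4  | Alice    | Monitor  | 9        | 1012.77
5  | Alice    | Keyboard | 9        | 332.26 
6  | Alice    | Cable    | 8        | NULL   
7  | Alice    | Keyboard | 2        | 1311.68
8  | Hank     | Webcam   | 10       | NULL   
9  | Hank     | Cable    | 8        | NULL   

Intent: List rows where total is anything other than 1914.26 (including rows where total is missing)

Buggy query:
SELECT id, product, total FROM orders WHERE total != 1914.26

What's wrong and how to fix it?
Bug: 'total != 1914.26' is unknown when total is NULL, so NULL rows are silently excluded

Fix: Handle NULL separately with IS NULL alongside the inequality

Corrected query:
SELECT id, product, total FROM orders WHERE total != 1914.26 OR total IS NULL

Result:
id | product  | total  
---+----------+--------
1  | Phone    | 497.86 
3  | Tablet   | 643.68 
4  | Monitor  | 1012.77
5  | Keyboard | 332.26 
6  | Cable    | NULL   
7  | Keyboard | 1311.68
8  | Webcam   | NULL   
9  | Cable    | NULL   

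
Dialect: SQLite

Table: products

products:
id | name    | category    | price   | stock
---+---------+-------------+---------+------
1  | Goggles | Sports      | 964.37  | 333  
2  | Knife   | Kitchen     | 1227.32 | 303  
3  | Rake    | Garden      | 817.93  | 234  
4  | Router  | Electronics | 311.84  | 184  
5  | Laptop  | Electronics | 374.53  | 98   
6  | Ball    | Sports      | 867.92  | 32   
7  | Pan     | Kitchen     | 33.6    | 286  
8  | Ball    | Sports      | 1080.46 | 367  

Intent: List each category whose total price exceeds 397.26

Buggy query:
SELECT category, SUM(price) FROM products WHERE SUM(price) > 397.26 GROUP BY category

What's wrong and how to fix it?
Bug: WHERE runs before GROUP BY, so aggregates aren't available there

Fix: Use HAVING (which filters groups after aggregation) instead of WHERE

Corrected query:
SELECT category, SUM(price) FROM products GROUP BY category HAVING SUM(price) > 397.26

Result:
category    | SUM(price)
------------+-----------
Electronics | 686.37    
Garden      | 817.93    
Kitchen     | 1260.92   
Sports      | 2912.75   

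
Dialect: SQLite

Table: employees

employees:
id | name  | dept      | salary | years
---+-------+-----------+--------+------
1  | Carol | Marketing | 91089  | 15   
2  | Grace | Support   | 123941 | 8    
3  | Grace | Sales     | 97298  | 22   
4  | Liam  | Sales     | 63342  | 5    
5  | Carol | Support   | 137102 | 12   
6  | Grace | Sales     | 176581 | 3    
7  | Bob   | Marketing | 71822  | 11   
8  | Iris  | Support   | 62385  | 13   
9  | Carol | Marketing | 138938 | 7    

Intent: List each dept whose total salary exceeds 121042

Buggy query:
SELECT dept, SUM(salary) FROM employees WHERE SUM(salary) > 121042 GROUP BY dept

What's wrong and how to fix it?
Bug: WHERE runs before GROUP BY, so aggregates aren't available there

Fix: Use HAVING (which filters groups after aggregation) instead of WHERE

Corrected query:
SELECT dept, SUM(salary) FROM employees GROUP BY dept HAVING SUM(salary) > 121042

Result:
dept      | SUM(salary)
----------+------------
Marketing | 301849     
Sales     | 337221     
Support   | 323428     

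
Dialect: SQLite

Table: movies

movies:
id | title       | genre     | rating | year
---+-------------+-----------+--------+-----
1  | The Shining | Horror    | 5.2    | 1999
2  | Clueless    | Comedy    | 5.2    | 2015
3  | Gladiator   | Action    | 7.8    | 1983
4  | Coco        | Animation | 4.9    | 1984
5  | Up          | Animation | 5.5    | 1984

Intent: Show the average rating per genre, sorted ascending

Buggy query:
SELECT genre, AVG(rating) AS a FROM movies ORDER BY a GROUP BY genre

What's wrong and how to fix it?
Bug: GROUP BY must precede ORDER BY

Fix: Move ORDER BY to the end, after GROUP BY

Corrected query:
SELECT genre, AVG(rating) AS a FROM movies GROUP BY genre ORDER BY a

Result:
genre     | a  
----------+----
Animation | 5.2
Comedy    | 5.2
Horror    | 5.2
Action    | 7.8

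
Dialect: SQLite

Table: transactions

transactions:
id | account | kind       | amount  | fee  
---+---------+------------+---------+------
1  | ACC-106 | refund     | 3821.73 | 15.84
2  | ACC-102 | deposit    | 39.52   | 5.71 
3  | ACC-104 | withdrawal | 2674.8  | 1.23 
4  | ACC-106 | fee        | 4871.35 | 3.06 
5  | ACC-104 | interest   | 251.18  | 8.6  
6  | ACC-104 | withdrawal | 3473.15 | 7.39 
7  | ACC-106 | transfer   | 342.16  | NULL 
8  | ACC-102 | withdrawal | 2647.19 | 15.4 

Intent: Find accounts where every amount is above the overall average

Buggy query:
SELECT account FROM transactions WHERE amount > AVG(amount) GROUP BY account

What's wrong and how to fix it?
Bug: AVG() is an aggregate; it can't sit directly in WHERE

Fix: Compute the overall average in a scalar subquery and compare each group's MIN against it in HAVING

Corrected query:
SELECT account FROM transactions GROUP BY account HAVING MIN(amount) > (SELECT AVG(amount) FROM transactions)

Result:
(no rows)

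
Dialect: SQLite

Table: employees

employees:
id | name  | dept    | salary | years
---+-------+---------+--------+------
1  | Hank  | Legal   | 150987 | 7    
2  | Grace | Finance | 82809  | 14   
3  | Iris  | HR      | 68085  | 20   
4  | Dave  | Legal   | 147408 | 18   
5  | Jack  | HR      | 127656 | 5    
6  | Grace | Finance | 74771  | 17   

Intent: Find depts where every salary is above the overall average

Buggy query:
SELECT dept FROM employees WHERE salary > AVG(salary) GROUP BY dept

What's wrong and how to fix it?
Bug: AVG() is an aggregate; it can't sit directly in WHERE

Fix: Compute the overall average in a scalar subquery and compare each group's MIN against it in HAVING

Corrected query:
SELECT dept FROM employees GROUP BY dept HAVING MIN(salary) > (SELECT AVG(salary) FROM employees)

Result:
dept 
-----
Legal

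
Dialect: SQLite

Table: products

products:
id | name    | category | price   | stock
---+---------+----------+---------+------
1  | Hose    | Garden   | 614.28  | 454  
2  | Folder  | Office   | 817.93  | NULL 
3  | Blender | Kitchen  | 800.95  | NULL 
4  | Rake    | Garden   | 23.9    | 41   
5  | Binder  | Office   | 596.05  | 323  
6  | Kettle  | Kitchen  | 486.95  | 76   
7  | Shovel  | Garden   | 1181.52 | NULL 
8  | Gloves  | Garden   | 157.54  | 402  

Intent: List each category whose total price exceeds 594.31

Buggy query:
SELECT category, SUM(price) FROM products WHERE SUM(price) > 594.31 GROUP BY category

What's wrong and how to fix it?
Bug: Aggregate functions cannot appear in a WHERE clause

Fix: Move the aggregate condition to a HAVING clause

Corrected query:
SELECT category, SUM(price) FROM products GROUP BY category HAVING SUM(price) > 594.31

Result:
category | SUM(price)
---------+-----------
Garden   | 1977.24   
Kitchen  | 1287.9    
Office   | 1413.98   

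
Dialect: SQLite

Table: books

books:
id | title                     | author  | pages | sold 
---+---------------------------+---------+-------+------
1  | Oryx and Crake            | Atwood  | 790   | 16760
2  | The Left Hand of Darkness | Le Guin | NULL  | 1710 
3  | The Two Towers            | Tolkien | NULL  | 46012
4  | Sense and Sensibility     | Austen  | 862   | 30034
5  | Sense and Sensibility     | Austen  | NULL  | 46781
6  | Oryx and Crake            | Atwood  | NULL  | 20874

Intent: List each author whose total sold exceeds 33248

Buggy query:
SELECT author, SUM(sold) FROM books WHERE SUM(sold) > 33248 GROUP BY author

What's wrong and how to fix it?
Bug: Aggregate functions cannot appear in a WHERE clause

Fix: Use HAVING (which filters groups after aggregation) instead of WHERE

Corrected query:
SELECT author, SUM(sold) FROM books GROUP BY author HAVING SUM(sold) > 33248

Result:
author  | SUM(sold)
--------+----------
Atwood  | 37634    
Austen  | 76815    
Tolkien | 46012    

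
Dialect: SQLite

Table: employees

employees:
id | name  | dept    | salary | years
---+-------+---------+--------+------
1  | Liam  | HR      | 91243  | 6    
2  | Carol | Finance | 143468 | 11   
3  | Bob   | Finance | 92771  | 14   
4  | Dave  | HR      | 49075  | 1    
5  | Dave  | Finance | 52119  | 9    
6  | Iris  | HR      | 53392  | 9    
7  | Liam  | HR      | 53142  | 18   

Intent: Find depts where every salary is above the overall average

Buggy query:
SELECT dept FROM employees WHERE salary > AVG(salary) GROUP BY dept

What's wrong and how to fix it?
Bug: AVG() is an aggregate; it can't sit directly in WHERE

Fix: Compute the overall average in a scalar subquery and compare each group's MIN against it in HAVING

Corrected query:
SELECT dept FROM employees GROUP BY dept HAVING MIN(salary) > (SELECT AVG(salary) FROM employees)

Result:
(no rows)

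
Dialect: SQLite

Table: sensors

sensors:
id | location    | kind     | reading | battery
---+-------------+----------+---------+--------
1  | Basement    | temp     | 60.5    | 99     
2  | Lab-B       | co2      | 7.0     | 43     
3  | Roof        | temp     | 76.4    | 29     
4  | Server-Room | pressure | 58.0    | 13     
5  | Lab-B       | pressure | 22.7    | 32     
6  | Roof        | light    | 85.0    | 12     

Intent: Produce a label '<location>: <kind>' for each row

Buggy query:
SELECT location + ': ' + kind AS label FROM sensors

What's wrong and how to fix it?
Bug: SQLite uses || for string concatenation; + coerces text to numbers (yielding 0)

Fix: Use the || operator for string concatenation

Corrected query:
SELECT location || ': ' || kind AS label FROM sensors

Result:
label                
---------------------
Basement: temp       
Lab-B: co2           
Roof: temp           
Server-Room: pressure
Lab-B: pressure      
Roof: light          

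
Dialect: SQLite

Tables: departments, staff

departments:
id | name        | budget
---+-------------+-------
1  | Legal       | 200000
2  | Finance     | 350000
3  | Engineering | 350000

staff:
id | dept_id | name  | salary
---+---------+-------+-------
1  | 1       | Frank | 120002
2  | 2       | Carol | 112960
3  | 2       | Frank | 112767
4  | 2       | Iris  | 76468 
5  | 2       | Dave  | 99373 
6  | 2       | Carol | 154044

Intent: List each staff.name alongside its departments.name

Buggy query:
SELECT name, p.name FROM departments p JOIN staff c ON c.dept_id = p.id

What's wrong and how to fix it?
Bug: Both tables have a 'name' column; the unqualified reference is ambiguous

Fix: Qualify the column with its table alias (c.name)

Corrected query:
SELECT c.name, p.name FROM departments p JOIN staff c ON c.dept_id = p.id

Result:
name  | name   
------+--------
Frank | Legal  
Carol | Finance
Frank | Finance
Iris  | Finance
Dave  | Finance
Carol | Finance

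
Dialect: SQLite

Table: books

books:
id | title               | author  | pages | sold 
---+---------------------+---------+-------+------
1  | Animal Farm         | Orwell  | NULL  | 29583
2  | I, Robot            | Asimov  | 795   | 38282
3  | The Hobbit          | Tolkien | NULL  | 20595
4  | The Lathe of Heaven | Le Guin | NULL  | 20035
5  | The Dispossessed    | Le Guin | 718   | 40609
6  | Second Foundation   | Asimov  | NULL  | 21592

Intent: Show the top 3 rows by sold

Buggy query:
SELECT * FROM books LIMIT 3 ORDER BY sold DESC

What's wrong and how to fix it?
Bug: ORDER BY cannot follow LIMIT; LIMIT is the final clause

Fix: Swap the clauses: ORDER BY first, then LIMIT

Corrected query:
SELECT * FROM books ORDER BY sold DESC LIMIT 3

Result:
id | title            | author  | pages | sold 
---+------------------+---------+-------+------
5  | The Dispossessed | Le Guin | 718   | 40609
2  | I, Robot         | Asimov  | 795   | 38282
1  | Animal Farm      | Orwell  | NULL  | 29583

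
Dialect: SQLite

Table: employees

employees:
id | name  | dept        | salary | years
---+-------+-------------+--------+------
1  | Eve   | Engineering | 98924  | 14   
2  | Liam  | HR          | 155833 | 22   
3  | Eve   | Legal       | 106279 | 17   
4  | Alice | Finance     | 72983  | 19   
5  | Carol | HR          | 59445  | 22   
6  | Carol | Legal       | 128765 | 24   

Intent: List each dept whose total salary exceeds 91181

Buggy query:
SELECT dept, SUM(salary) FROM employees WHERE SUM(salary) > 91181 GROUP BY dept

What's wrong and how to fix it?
Bug: WHERE runs before GROUP BY, so aggregates aren't available there

Fix: Use HAVING (which filters groups after aggregation) instead of WHERE

Corrected query:
SELECT dept, SUM(salary) FROM employees GROUP BY dept HAVING SUM(salary) > 91181

Result:
dept        | SUM(salary)
------------+------------
Engineering | 98924      
HR          | 215278     
Legal       | 235044     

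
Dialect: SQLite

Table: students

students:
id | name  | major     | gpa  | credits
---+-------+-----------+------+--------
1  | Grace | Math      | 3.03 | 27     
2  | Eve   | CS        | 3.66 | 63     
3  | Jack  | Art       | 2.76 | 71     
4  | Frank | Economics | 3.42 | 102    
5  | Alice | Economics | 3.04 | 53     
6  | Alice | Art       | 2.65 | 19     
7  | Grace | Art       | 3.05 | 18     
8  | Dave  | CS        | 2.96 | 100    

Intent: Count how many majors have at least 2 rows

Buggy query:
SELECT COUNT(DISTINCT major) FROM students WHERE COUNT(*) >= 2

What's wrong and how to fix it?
Bug: WHERE filters individual rows, not groups, so a group-level COUNT is invalid there

Fix: Group first with HAVING COUNT(*) >= 2, then COUNT the resulting groups

Corrected query:
SELECT COUNT(*) FROM (SELECT major FROM students GROUP BY major HAVING COUNT(*) >= 2)

Result:
COUNT(*)
--------
3       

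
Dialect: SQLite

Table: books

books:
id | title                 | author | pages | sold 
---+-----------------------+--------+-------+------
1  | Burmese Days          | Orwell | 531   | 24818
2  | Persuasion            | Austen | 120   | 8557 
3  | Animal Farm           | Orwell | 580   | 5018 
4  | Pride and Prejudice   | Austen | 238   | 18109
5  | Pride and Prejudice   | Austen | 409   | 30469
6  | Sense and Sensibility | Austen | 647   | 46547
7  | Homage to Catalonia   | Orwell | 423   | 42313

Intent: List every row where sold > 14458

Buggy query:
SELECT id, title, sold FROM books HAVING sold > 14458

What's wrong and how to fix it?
Bug: HAVING filters the output of aggregation, but this query has no GROUP BY and no aggregate functions, so SQLite rejects it (HAVING clause on a non-aggregate query); the condition here is per row

Fix: Use WHERE for row-level filtering

Corrected query:
SELECT id, title, sold FROM books WHERE sold > 14458

Result:
id | title                 | sold 
---+-----------------------+------
1  | Burmese Days          | 24818
4  | Pride and Prejudice   | 18109
5  | Pride and Prejudice   | 30469
6  | Sense and Sensibility | 46547
7  | Homage to Catalonia   | 42313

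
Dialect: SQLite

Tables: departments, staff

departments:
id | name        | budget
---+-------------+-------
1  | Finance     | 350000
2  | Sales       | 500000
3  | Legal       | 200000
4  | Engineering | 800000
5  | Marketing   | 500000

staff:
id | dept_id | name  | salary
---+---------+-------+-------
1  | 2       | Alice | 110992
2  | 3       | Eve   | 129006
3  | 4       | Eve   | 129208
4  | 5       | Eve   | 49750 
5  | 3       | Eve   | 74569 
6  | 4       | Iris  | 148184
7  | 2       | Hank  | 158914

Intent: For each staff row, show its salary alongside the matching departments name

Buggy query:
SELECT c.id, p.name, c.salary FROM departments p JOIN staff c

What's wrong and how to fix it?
Bug: Missing join condition: each staff row is matched to all departments rows instead of just its own

Fix: Add ON c.dept_id = p.id to the JOIN

Corrected query:
SELECT c.id, p.name, c.salary FROM departments p JOIN staff c ON c.dept_id = p.id

Result:
id | name        | salary
---+-------------+-------
1  | Sales       | 110992
2  | Legal       | 129006
3  | Engineering | 129208
4  | Marketing   | 49750 
5  | Legal       | 74569 
6  | Engineering | 148184
7  | Sales       | 158914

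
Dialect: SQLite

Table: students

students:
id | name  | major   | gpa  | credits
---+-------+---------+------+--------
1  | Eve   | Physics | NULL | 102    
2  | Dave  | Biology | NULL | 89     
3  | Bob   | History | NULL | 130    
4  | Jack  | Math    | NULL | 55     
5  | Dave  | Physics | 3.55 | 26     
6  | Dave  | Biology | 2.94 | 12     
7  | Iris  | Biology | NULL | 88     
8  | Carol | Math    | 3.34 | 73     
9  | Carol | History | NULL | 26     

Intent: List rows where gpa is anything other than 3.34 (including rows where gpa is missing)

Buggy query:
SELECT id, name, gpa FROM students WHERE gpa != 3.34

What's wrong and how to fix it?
Bug: Inequality against NULL is unknown, not true; rows with NULL are dropped

Fix: Add an explicit OR gpa IS NULL to include the missing-value rows

Corrected query:
SELECT id, name, gpa FROM students WHERE gpa != 3.34 OR gpa IS NULL

Result:
id | name  | gpa 
---+-------+-----
1  | Eve   | NULL
2  | Dave  | NULL
3  | Bob   | NULL
4  | Jack  | NULL
5  | Dave  | 3.55
6  | Dave  | 2.94
7  | Iris  | NULL
9  | Carol | NULL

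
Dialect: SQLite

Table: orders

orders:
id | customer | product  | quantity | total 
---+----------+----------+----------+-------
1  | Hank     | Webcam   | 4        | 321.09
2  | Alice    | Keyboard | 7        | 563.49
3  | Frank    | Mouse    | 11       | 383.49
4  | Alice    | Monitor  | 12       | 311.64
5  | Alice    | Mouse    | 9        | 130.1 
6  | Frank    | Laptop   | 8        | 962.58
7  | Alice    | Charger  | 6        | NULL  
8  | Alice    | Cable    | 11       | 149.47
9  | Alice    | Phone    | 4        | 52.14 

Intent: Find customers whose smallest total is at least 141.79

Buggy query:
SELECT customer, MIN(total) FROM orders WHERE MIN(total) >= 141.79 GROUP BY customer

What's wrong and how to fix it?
Bug: MIN() in WHERE is a misuse of aggregate

Fix: Use HAVING for the per-group MIN condition

Corrected query:
SELECT customer, MIN(total) FROM orders GROUP BY customer HAVING MIN(total) >= 141.79

Result:
customer | MIN(total)
---------+-----------
Frank    | 383.49    
Hank     | 321.09    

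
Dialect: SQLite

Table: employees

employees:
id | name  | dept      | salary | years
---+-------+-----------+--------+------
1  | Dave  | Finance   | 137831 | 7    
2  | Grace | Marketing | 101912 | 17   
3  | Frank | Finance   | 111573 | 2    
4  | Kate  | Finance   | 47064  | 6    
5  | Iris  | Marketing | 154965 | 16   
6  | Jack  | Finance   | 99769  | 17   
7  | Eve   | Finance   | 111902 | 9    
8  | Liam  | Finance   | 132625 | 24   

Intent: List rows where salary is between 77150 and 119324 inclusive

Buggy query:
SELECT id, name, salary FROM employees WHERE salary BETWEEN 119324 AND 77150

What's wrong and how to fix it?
Bug: The bounds are reversed; BETWEEN a AND b requires a <= b to match anything

Fix: Swap the bounds so the smaller value comes first

Corrected query:
SELECT id, name, salary FROM employees WHERE salary BETWEEN 77150 AND 119324

Result:
id | name  | salary
---+-------+-------
2  | Grace | 101912
3  | Frank | 111573
6  | Jack  | 99769 
7  | Eve   | 111902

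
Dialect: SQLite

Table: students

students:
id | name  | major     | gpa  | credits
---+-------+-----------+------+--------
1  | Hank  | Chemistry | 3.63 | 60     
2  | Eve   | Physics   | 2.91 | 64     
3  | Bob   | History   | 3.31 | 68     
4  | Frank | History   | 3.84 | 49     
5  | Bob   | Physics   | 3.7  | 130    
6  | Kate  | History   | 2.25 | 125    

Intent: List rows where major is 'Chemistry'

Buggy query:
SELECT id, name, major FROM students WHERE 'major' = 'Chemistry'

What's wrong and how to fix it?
Bug: Single quotes denote string literals in SQL; the column name is being compared as a constant string

Fix: Reference the column as major without single quotes

Corrected query:
SELECT id, name, major FROM students WHERE major = 'Chemistry'

Result:
id | name | major    
---+------+----------
1  | Hank | Chemistry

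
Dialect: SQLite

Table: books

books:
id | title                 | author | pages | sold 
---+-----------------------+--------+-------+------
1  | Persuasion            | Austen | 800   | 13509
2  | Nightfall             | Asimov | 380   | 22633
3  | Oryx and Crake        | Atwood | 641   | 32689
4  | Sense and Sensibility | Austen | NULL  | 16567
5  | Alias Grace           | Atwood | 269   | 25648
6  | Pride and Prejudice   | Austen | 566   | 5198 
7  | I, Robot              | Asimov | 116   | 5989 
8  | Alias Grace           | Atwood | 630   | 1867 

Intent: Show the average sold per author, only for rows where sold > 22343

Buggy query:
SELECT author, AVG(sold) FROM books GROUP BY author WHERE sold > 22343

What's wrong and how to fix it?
Bug: WHERE cannot follow GROUP BY

Fix: Move the WHERE clause before GROUP BY

Corrected query:
SELECT author, AVG(sold) FROM books WHERE sold > 22343 GROUP BY author

Result:
author | AVG(sold)
-------+----------
Asimov | 22633    
Atwood | 29168.5  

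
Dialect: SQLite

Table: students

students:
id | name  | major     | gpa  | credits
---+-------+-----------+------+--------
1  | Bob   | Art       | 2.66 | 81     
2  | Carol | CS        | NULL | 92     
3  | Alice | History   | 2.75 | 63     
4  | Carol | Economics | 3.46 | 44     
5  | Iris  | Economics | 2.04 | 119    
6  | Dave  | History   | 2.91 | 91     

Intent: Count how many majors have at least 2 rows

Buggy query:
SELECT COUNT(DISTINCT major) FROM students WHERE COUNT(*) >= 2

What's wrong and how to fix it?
Bug: WHERE filters individual rows, not groups, so a group-level COUNT is invalid there

Fix: Group first with HAVING COUNT(*) >= 2, then COUNT the resulting groups

Corrected query:
SELECT COUNT(*) FROM (SELECT major FROM students GROUP BY major HAVING COUNT(*) >= 2)

Result:
COUNT(*)
--------
2       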